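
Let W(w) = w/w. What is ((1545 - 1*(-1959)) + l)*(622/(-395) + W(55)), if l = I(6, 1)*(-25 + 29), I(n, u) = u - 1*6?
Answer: -790868/395 ≈ -2002.2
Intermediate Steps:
I(n, u) = -6 + u (I(n, u) = u - 6 = -6 + u)
l = -20 (l = (-6 + 1)*(-25 + 29) = -5*4 = -20)
W(w) = 1
((1545 - 1*(-1959)) + l)*(622/(-395) + W(55)) = ((1545 - 1*(-1959)) - 20)*(622/(-395) + 1) = ((1545 + 1959) - 20)*(622*(-1/395) + 1) = (3504 - 20)*(-622/395 + 1) = 3484*(-227/395) = -790868/395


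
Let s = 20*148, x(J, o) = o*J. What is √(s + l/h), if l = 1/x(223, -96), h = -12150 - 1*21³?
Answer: 11*√3965769189228158/12732408 ≈ 54.406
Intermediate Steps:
x(J, o) = J*o
h = -21411 (h = -12150 - 1*9261 = -12150 - 9261 = -21411)
l = -1/21408 (l = 1/(223*(-96)) = 1/(-21408) = -1/21408 ≈ -4.6712e-5)
s = 2960
√(s + l/h) = √(2960 - 1/21408/(-21411)) = √(2960 - 1/21408*(-1/21411)) = √(2960 + 1/458366688) = √(1356765396481/458366688) = 11*√3965769189228158/12732408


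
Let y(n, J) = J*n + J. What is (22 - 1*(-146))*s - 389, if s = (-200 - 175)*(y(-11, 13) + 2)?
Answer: 8063611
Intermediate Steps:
y(n, J) = J + J*n
s = 48000 (s = (-200 - 175)*(13*(1 - 11) + 2) = -375*(13*(-10) + 2) = -375*(-130 + 2) = -375*(-128) = 48000)
(22 - 1*(-146))*s - 389 = (22 - 1*(-146))*48000 - 389 = (22 + 146)*48000 - 389 = 168*48000 - 389 = 8064000 - 389 = 8063611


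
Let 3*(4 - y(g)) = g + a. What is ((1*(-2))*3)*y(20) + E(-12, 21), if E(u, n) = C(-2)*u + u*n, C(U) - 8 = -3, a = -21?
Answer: -338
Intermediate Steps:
C(U) = 5 (C(U) = 8 - 3 = 5)
E(u, n) = 5*u + n*u (E(u, n) = 5*u + u*n = 5*u + n*u)
y(g) = 11 - g/3 (y(g) = 4 - (g - 21)/3 = 4 - (-21 + g)/3 = 4 + (7 - g/3) = 11 - g/3)
((1*(-2))*3)*y(20) + E(-12, 21) = ((1*(-2))*3)*(11 - ⅓*20) - 12*(5 + 21) = (-2*3)*(11 - 20/3) - 12*26 = -6*13/3 - 312 = -26 - 312 = -338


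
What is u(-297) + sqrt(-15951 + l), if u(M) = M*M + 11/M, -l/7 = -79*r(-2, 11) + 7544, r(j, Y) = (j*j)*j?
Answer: 2381642/27 + I*sqrt(73183) ≈ 88209.0 + 270.52*I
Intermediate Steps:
r(j, Y) = j**3 (r(j, Y) = j**2*j = j**3)
l = -57232 (l = -7*(-79*(-2)**3 + 7544) = -7*(-79*(-8) + 7544) = -7*(632 + 7544) = -7*8176 = -57232)
u(M) = M**2 + 11/M
u(-297) + sqrt(-15951 + l) = (11 + (-297)**3)/(-297) + sqrt(-15951 - 57232) = -(11 - 26198073)/297 + sqrt(-73183) = -1/297*(-26198062) + I*sqrt(73183) = 2381642/27 + I*sqrt(73183)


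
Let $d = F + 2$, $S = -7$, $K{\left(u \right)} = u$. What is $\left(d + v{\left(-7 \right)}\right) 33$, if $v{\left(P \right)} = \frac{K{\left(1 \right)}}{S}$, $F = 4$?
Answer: $\frac{1353}{7} \approx 193.29$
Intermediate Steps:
$d = 6$ ($d = 4 + 2 = 6$)
$v{\left(P \right)} = - \frac{1}{7}$ ($v{\left(P \right)} = 1 \frac{1}{-7} = 1 \left(- \frac{1}{7}\right) = - \frac{1}{7}$)
$\left(d + v{\left(-7 \right)}\right) 33 = \left(6 - \frac{1}{7}\right) 33 = \frac{41}{7} \cdot 33 = \frac{1353}{7}$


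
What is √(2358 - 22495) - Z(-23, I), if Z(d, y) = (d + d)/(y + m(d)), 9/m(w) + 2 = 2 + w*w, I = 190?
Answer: 24334/100519 + I*√20137 ≈ 0.24208 + 141.9*I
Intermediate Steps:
m(w) = 9/w² (m(w) = 9/(-2 + (2 + w*w)) = 9/(-2 + (2 + w²)) = 9/(w²) = 9/w²)
Z(d, y) = 2*d/(y + 9/d²) (Z(d, y) = (d + d)/(y + 9/d²) = (2*d)/(y + 9/d²) = 2*d/(y + 9/d²))
√(2358 - 22495) - Z(-23, I) = √(2358 - 22495) - 2*(-23)³/(9 + 190*(-23)²) = √(-20137) - 2*(-12167)/(9 + 190*529) = I*√20137 - 2*(-12167)/(9 + 100510) = I*√20137 - 2*(-12167)/100519 = I*√20137 - 1*(-24334/100519) = I*√20137 + 24334/100519 = 24334/100519 + I*√20137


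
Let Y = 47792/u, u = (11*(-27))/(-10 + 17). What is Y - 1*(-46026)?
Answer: 13335178/297 ≈ 44900.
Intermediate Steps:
u = -297/7 ≈ -42.429
Y = -334544/297 (Y = 47792/(-297/7) = 47792*(-7/297) = -334544/297 ≈ -1126.4)
Y - 1*(-46026) = -334544/297 - 1*(-46026) = -334544/297 + 46026 = 13335178/297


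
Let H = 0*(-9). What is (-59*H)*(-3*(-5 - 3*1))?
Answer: 0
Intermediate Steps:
H = 0
(-59*H)*(-3*(-5 - 3*1)) = (-59*0)*(-3*(-5 - 3*1)) = 0*(-3*(-5 - 3)) = 0*(-3*(-8)) = 0*24 = 0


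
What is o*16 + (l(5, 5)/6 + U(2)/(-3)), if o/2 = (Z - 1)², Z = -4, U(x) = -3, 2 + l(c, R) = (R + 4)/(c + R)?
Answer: 48049/60 ≈ 800.82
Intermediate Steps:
l(c, R) = -2 + (4 + R)/(R + c) (l(c, R) = -2 + (R + 4)/(c + R) = -2 + (4 + R)/(R + c))
o = 50 (o = 2*(-4 - 1)² = 2*(-5)² = 2*25 = 50)
o*16 + (l(5, 5)/6 + U(2)/(-3)) = 50*16 + (((4 - 1*5 - 2*5)/(5 + 5))/6 - 3/(-3)) = 800 + (((4 - 5 - 10)/10)*(⅙) - 3*(-⅓)) = 800 + (((⅒)*(-11))*(⅙) + 1) = 800 + (-11/10*⅙ + 1) = 800 + (-11/60 + 1) = 800 + 49/60 = 48049/60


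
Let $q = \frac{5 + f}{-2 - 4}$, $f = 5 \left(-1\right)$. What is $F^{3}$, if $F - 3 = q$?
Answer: $27$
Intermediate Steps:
$f = -5$
$q = 0$ ($q = \frac{5 - 5}{-2 - 4} = \frac{0}{-6} = 0 \left(- \frac{1}{6}\right) = 0$)
$F = 3$ ($F = 3 + 0 = 3$)
$F^{3} = 3^{3} = 27$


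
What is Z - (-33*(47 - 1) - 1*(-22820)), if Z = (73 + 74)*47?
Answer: -14393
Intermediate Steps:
Z = 6909 (Z = 147*47 = 6909)
Z - (-33*(47 - 1) - 1*(-22820)) = 6909 - (-33*(47 - 1) - 1*(-22820)) = 6909 - (-33*46 + 22820) = 6909 - (-1518 + 22820) = 6909 - 1*21302 = 6909 - 21302 = -14393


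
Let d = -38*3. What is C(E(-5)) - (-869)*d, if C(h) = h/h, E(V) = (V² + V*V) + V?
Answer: -99065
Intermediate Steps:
d = -114
E(V) = V + 2*V² (E(V) = (V² + V²) + V = 2*V² + V = V + 2*V²)
C(h) = 1
C(E(-5)) - (-869)*d = 1 - (-869)*(-114) = 1 - 869*114 = 1 - 99066 = -99065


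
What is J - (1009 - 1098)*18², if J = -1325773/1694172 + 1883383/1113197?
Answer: 54384888038040619/1885947187884 ≈ 28837.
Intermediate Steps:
J = 1714928217595/1885947187884 (J = -1325773*1/1694172 + 1883383*(1/1113197) = -1325773/1694172 + 1883383/1113197 = 1714928217595/1885947187884 ≈ 0.90932)
J - (1009 - 1098)*18² = 1714928217595/1885947187884 - (1009 - 1098)*18² = 1714928217595/1885947187884 - (-89)*324 = 1714928217595/1885947187884 - 1*(-28836) = 1714928217595/1885947187884 + 28836 = 54384888038040619/1885947187884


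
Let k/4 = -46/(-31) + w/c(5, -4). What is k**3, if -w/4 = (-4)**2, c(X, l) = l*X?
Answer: 24490059264/3723875 ≈ 6576.5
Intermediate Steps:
c(X, l) = X*l
w = -64 (w = -4*(-4)**2 = -4*16 = -64)
k = 2904/155 (k = 4*(-46/(-31) - 64/(5*(-4))) = 4*(-46*(-1/31) - 64/(-20)) = 4*(46/31 - 64*(-1/20)) = 4*(46/31 + 16/5) = 4*(726/155) = 2904/155 ≈ 18.735)
k**3 = (2904/155)**3 = 24490059264/3723875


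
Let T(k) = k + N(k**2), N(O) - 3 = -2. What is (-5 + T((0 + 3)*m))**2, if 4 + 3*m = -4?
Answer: 144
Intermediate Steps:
m = -8/3 (m = -4/3 + (1/3)*(-4) = -4/3 - 4/3 = -8/3 ≈ -2.6667)
N(O) = 1 (N(O) = 3 - 2 = 1)
T(k) = 1 + k (T(k) = k + 1 = 1 + k)
(-5 + T((0 + 3)*m))**2 = (-5 + (1 + (0 + 3)*(-8/3)))**2 = (-5 + (1 + 3*(-8/3)))**2 = (-5 + (1 - 8))**2 = (-5 - 7)**2 = (-12)**2 = 144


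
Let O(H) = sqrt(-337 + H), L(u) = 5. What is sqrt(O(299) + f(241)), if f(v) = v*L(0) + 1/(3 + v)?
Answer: sqrt(17935281 + 14884*I*sqrt(38))/122 ≈ 34.713 + 0.08879*I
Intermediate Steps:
f(v) = 1/(3 + v) + 5*v (f(v) = v*5 + 1/(3 + v) = 5*v + 1/(3 + v) = 1/(3 + v) + 5*v)
sqrt(O(299) + f(241)) = sqrt(sqrt(-337 + 299) + (1 + 5*241**2 + 15*241)/(3 + 241)) = sqrt(sqrt(-38) + (1 + 5*58081 + 3615)/244) = sqrt(I*sqrt(38) + (1 + 290405 + 3615)/244) = sqrt(I*sqrt(38) + (1/244)*294021) = sqrt(I*sqrt(38) + 294021/244) = sqrt(294021/244 + I*sqrt(38))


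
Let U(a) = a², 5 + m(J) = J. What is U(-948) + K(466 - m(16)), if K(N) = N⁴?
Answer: 42860249329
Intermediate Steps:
m(J) = -5 + J
U(-948) + K(466 - m(16)) = (-948)² + (466 - (-5 + 16))⁴ = 898704 + (466 - 1*11)⁴ = 898704 + (466 - 11)⁴ = 898704 + 455⁴ = 898704 + 42859350625 = 42860249329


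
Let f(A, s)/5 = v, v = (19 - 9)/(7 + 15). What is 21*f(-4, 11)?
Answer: 525/11 ≈ 47.727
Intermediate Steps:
v = 5/11 (v = 10/22 = 10*(1/22) = 5/11 ≈ 0.45455)
f(A, s) = 25/11 (f(A, s) = 5*(5/11) = 25/11)
21*f(-4, 11) = 21*(25/11) = 525/11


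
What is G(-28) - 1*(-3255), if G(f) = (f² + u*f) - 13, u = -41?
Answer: 5174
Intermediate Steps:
G(f) = -13 + f² - 41*f (G(f) = (f² - 41*f) - 13 = -13 + f² - 41*f)
G(-28) - 1*(-3255) = (-13 + (-28)² - 41*(-28)) - 1*(-3255) = (-13 + 784 + 1148) + 3255 = 1919 + 3255 = 5174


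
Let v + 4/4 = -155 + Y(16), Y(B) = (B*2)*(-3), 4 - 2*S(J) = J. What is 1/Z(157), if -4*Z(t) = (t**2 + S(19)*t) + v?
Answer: -8/46439 ≈ -0.00017227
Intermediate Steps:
S(J) = 2 - J/2
Y(B) = -6*B (Y(B) = (2*B)*(-3) = -6*B)
v = -252 (v = -1 + (-155 - 6*16) = -1 + (-155 - 96) = -1 - 251 = -252)
Z(t) = 63 - t**2/4 + 15*t/8 (Z(t) = -((t**2 + (2 - 1/2*19)*t) - 252)/4 = -((t**2 + (2 - 19/2)*t) - 252)/4 = -((t**2 - 15*t/2) - 252)/4 = -(-252 + t**2 - 15*t/2)/4 = 63 - t**2/4 + 15*t/8)
1/Z(157) = 1/(63 - 1/4*157**2 + (15/8)*157) = 1/(63 - 1/4*24649 + 2355/8) = 1/(63 - 24649/4 + 2355/8) = 1/(-46439/8) = -8/46439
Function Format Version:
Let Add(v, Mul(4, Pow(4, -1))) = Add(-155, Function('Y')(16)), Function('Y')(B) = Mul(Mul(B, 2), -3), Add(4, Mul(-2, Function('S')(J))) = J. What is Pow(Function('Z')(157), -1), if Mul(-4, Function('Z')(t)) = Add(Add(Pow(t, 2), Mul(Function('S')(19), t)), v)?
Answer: Rational(-8, 46439) ≈ -0.00017227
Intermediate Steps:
Function('S')(J) = Add(2, Mul(Rational(-1, 2), J))
Function('Y')(B) = Mul(-6, B) (Function('Y')(B) = Mul(Mul(2, B), -3) = Mul(-6, B))
v = -252 (v = Add(-1, Add(-155, Mul(-6, 16))) = Add(-1, Add(-155, -96)) = Add(-1, -251) = -252)
Function('Z')(t) = Add(63, Mul(Rational(-1, 4), Pow(t, 2)), Mul(Rational(15, 8), t)) (Function('Z')(t) = Mul(Rational(-1, 4), Add(Add(Pow(t, 2), Mul(Add(2, Mul(Rational(-1, 2), 19)), t)), -252)) = Mul(Rational(-1, 4), Add(Add(Pow(t, 2), Mul(Add(2, Rational(-19, 2)), t)), -252)) = Mul(Rational(-1, 4), Add(Add(Pow(t, 2), Mul(Rational(-15, 2), t)), -252)) = Mul(Rational(-1, 4), Add(-252, Pow(t, 2), Mul(Rational(-15, 2), t))) = Add(63, Mul(Rational(-1, 4), Pow(t, 2)), Mul(Rational(15, 8), t)))
Pow(Function('Z')(157), -1) = Pow(Add(63, Mul(Rational(-1, 4), Pow(157, 2)), Mul(Rational(15, 8), 157)), -1) = Pow(Add(63, Mul(Rational(-1, 4), 24649), Rational(2355, 8)), -1) = Pow(Add(63, Rational(-24649, 4), Rational(2355, 8)), -1) = Pow(Rational(-46439, 8), -1) = Rational(-8, 46439)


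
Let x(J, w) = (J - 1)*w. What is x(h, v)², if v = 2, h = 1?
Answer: 0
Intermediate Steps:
x(J, w) = w*(-1 + J) (x(J, w) = (-1 + J)*w = w*(-1 + J))
x(h, v)² = (2*(-1 + 1))² = (2*0)² = 0² = 0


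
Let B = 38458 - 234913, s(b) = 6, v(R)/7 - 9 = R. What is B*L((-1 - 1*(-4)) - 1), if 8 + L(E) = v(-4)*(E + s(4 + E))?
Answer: -53435760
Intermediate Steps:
v(R) = 63 + 7*R
B = -196455
L(E) = 202 + 35*E (L(E) = -8 + (63 + 7*(-4))*(E + 6) = -8 + (63 - 28)*(6 + E) = -8 + 35*(6 + E) = -8 + (210 + 35*E) = 202 + 35*E)
B*L((-1 - 1*(-4)) - 1) = -196455*(202 + 35*((-1 - 1*(-4)) - 1)) = -196455*(202 + 35*((-1 + 4) - 1)) = -196455*(202 + 35*(3 - 1)) = -196455*(202 + 35*2) = -196455*(202 + 70) = -196455*272 = -53435760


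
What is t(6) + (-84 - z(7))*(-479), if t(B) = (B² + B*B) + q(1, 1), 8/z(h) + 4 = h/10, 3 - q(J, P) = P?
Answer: 1291910/33 ≈ 39149.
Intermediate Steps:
q(J, P) = 3 - P
z(h) = 8/(-4 + h/10)
t(B) = 2 + 2*B² (t(B) = (B² + B*B) + (3 - 1*1) = (B² + B²) + (3 - 1) = 2*B² + 2 = 2 + 2*B²)
t(6) + (-84 - z(7))*(-479) = (2 + 2*6²) + (-84 - 80/(-40 + 7))*(-479) = (2 + 2*36) + (-84 - 80/(-33))*(-479) = (2 + 72) + (-84 - 80*(-1)/33)*(-479) = 74 + (-84 - 1*(-80/33))*(-479) = 74 + (-84 + 80/33)*(-479) = 74 - 2692/33*(-479) = 74 + 1289468/33 = 1291910/33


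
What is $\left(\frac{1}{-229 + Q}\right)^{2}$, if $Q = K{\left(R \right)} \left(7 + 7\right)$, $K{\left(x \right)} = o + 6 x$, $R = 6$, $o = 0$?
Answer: $\frac{1}{75625} \approx 1.3223 \cdot 10^{-5}$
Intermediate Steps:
$K{\left(x \right)} = 6 x$ ($K{\left(x \right)} = 0 + 6 x = 6 x$)
$Q = 504$ ($Q = 6 \cdot 6 \left(7 + 7\right) = 36 \cdot 14 = 504$)
$\left(\frac{1}{-229 + Q}\right)^{2} = \left(\frac{1}{-229 + 504}\right)^{2} = \left(\frac{1}{275}\right)^{2} = \frac{1}{75625}$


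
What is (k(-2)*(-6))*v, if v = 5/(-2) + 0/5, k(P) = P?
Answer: -30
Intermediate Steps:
v = -5/2 (v = 5*(-1/2) + 0*(1/5) = -5/2 + 0 = -5/2 ≈ -2.5000)
(k(-2)*(-6))*v = -2*(-6)*(-5/2) = 12*(-5/2) = -30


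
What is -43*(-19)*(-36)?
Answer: -29412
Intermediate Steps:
-43*(-19)*(-36) = 817*(-36) = -29412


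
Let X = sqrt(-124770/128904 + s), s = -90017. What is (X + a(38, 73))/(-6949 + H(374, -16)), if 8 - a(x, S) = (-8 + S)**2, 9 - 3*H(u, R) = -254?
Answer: 12651/20584 - 3*I*sqrt(10387224089533)/221113328 ≈ 0.6146 - 0.043728*I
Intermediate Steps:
H(u, R) = 263/3 (H(u, R) = 3 - 1/3*(-254) = 3 + 254/3 = 263/3)
a(x, S) = 8 - (-8 + S)**2
X = I*sqrt(10387224089533)/10742 (X = sqrt(-124770/128904 - 90017) = sqrt(-124770*1/128904 - 90017) = sqrt(-20795/21484 - 90017) = sqrt(-1933946023/21484) = I*sqrt(10387224089533)/10742 ≈ 300.03*I)
(X + a(38, 73))/(-6949 + H(374, -16)) = (I*sqrt(10387224089533)/10742 + (8 - (-8 + 73)**2))/(-6949 + 263/3) = (I*sqrt(10387224089533)/10742 + (8 - 1*65**2))/(-20584/3) = (I*sqrt(10387224089533)/10742 + (8 - 1*4225))*(-3/20584) = (I*sqrt(10387224089533)/10742 + (8 - 4225))*(-3/20584) = (I*sqrt(10387224089533)/10742 - 4217)*(-3/20584) = (-4217 + I*sqrt(10387224089533)/10742)*(-3/20584) = 12651/20584 - 3*I*sqrt(10387224089533)/221113328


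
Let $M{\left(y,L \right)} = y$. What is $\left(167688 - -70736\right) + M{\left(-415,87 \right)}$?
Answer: $238009$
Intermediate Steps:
$\left(167688 - -70736\right) + M{\left(-415,87 \right)} = \left(167688 - -70736\right) - 415 = \left(167688 + 70736\right) - 415 = 238424 - 415 = 238009$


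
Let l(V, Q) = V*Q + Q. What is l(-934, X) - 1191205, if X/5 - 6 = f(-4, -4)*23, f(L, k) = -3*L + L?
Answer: -2077555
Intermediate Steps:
f(L, k) = -2*L
X = 950 (X = 30 + 5*(-2*(-4)*23) = 30 + 5*(8*23) = 30 + 5*184 = 30 + 920 = 950)
l(V, Q) = Q + Q*V (l(V, Q) = Q*V + Q = Q + Q*V)
l(-934, X) - 1191205 = 950*(1 - 934) - 1191205 = 950*(-933) - 1191205 = -886350 - 1191205 = -2077555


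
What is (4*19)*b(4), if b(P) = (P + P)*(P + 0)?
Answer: 2432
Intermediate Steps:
b(P) = 2*P**2 (b(P) = (2*P)*P = 2*P**2)
(4*19)*b(4) = (4*19)*(2*4**2) = 76*(2*16) = 76*32 = 2432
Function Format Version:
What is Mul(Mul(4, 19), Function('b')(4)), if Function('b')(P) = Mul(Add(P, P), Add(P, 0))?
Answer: 2432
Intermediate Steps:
Function('b')(P) = Mul(2, Pow(P, 2)) (Function('b')(P) = Mul(Mul(2, P), P) = Mul(2, Pow(P, 2)))
Mul(Mul(4, 19), Function('b')(4)) = Mul(Mul(4, 19), Mul(2, Pow(4, 2))) = Mul(76, Mul(2, 16)) = Mul(76, 32) = 2432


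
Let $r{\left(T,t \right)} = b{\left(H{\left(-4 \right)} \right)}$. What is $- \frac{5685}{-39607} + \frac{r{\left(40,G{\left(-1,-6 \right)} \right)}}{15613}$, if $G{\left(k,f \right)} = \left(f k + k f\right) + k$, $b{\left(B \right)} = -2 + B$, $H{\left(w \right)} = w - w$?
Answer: $\frac{88680691}{618384091} \approx 0.14341$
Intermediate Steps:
$H{\left(w \right)} = 0$
$G{\left(k,f \right)} = k + 2 f k$ ($G{\left(k,f \right)} = \left(f k + f k\right) + k = 2 f k + k = k + 2 f k$)
$r{\left(T,t \right)} = -2$ ($r{\left(T,t \right)} = -2 + 0 = -2$)
$- \frac{5685}{-39607} + \frac{r{\left(40,G{\left(-1,-6 \right)} \right)}}{15613} = - \frac{5685}{-39607} - \frac{2}{15613} = \left(-5685\right) \left(- \frac{1}{39607}\right) - \frac{2}{15613} = \frac{5685}{39607} - \frac{2}{15613} = \frac{88680691}{618384091}$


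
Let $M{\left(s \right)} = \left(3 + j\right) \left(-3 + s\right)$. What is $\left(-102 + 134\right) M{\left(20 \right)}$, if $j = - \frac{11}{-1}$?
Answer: $7616$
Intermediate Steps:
$j = 11$ ($j = \left(-11\right) \left(-1\right) = 11$)
$M{\left(s \right)} = -42 + 14 s$ ($M{\left(s \right)} = \left(3 + 11\right) \left(-3 + s\right) = 14 \left(-3 + s\right) = -42 + 14 s$)
$\left(-102 + 134\right) M{\left(20 \right)} = \left(-102 + 134\right) \left(-42 + 14 \cdot 20\right) = 32 \left(-42 + 280\right) = 32 \cdot 238 = 7616$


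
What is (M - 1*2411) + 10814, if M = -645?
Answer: 7758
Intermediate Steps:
(M - 1*2411) + 10814 = (-645 - 1*2411) + 10814 = (-645 - 2411) + 10814 = -3056 + 10814 = 7758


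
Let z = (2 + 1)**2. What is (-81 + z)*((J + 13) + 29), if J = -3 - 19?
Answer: -1440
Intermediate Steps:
z = 9 (z = 3**2 = 9)
J = -22
(-81 + z)*((J + 13) + 29) = (-81 + 9)*((-22 + 13) + 29) = -72*(-9 + 29) = -72*20 = -1440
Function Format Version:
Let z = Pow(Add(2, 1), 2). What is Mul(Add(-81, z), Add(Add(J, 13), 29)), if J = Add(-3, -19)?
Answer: -1440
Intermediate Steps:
z = 9 (z = Pow(3, 2) = 9)
J = -22
Mul(Add(-81, z), Add(Add(J, 13), 29)) = Mul(Add(-81, 9), Add(Add(-22, 13), 29)) = Mul(-72, Add(-9, 29)) = Mul(-72, 20) = -1440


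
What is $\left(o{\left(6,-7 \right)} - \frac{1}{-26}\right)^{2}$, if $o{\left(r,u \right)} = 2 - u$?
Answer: $\frac{55225}{676} \approx 81.694$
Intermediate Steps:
$\left(o{\left(6,-7 \right)} - \frac{1}{-26}\right)^{2} = \left(\left(2 - -7\right) - \frac{1}{-26}\right)^{2} = \left(\left(2 + 7\right) - - \frac{1}{26}\right)^{2} = \left(9 + \frac{1}{26}\right)^{2} = \left(\frac{235}{26}\right)^{2} = \frac{55225}{676}$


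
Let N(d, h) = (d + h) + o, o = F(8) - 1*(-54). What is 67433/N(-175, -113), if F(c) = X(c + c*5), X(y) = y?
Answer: -67433/186 ≈ -362.54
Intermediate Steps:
F(c) = 6*c (F(c) = c + c*5 = c + 5*c = 6*c)
o = 102 (o = 6*8 - 1*(-54) = 48 + 54 = 102)
N(d, h) = 102 + d + h (N(d, h) = (d + h) + 102 = 102 + d + h)
67433/N(-175, -113) = 67433/(102 - 175 - 113) = 67433/(-186) = 67433*(-1/186) = -67433/186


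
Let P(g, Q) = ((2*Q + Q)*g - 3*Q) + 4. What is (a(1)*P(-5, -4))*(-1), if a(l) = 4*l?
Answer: -304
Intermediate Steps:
P(g, Q) = 4 - 3*Q + 3*Q*g (P(g, Q) = ((3*Q)*g - 3*Q) + 4 = (3*Q*g - 3*Q) + 4 = (-3*Q + 3*Q*g) + 4 = 4 - 3*Q + 3*Q*g)
(a(1)*P(-5, -4))*(-1) = ((4*1)*(4 - 3*(-4) + 3*(-4)*(-5)))*(-1) = (4*(4 + 12 + 60))*(-1) = (4*76)*(-1) = 304*(-1) = -304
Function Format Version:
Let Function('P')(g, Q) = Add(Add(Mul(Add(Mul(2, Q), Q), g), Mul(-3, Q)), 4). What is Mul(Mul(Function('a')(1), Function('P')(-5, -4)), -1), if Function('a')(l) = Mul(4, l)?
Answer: -304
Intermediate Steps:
Function('P')(g, Q) = Add(4, Mul(-3, Q), Mul(3, Q, g)) (Function('P')(g, Q) = Add(Add(Mul(Mul(3, Q), g), Mul(-3, Q)), 4) = Add(Add(Mul(3, Q, g), Mul(-3, Q)), 4) = Add(Add(Mul(-3, Q), Mul(3, Q, g)), 4) = Add(4, Mul(-3, Q), Mul(3, Q, g)))
Mul(Mul(Function('a')(1), Function('P')(-5, -4)), -1) = Mul(Mul(Mul(4, 1), Add(4, Mul(-3, -4), Mul(3, -4, -5))), -1) = Mul(Mul(4, Add(4, 12, 60)), -1) = Mul(Mul(4, 76), -1) = Mul(304, -1) = -304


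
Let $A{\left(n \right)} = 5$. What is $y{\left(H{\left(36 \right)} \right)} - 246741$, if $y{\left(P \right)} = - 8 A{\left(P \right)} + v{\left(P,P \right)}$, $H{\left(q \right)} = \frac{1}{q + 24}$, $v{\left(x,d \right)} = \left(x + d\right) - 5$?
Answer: $- \frac{7403579}{30} \approx -2.4679 \cdot 10^{5}$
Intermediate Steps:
$v{\left(x,d \right)} = -5 + d + x$ ($v{\left(x,d \right)} = \left(d + x\right) - 5 = -5 + d + x$)
$H{\left(q \right)} = \frac{1}{24 + q}$
$y{\left(P \right)} = -45 + 2 P$ ($y{\left(P \right)} = \left(-8\right) 5 + \left(-5 + P + P\right) = -40 + \left(-5 + 2 P\right) = -45 + 2 P$)
$y{\left(H{\left(36 \right)} \right)} - 246741 = \left(-45 + \frac{2}{24 + 36}\right) - 246741 = \left(-45 + \frac{2}{60}\right) - 246741 = \left(-45 + 2 \cdot \frac{1}{60}\right) - 246741 = \left(-45 + \frac{1}{30}\right) - 246741 = - \frac{1349}{30} - 246741 = - \frac{7403579}{30}$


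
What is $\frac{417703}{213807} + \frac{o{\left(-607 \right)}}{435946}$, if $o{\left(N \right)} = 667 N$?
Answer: $\frac{8684738705}{8473482402} \approx 1.0249$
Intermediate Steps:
$\frac{417703}{213807} + \frac{o{\left(-607 \right)}}{435946} = \frac{417703}{213807} + \frac{667 \left(-607\right)}{435946} = 417703 \cdot \frac{1}{213807} - \frac{404869}{435946} = \frac{37973}{19437} - \frac{404869}{435946} = \frac{8684738705}{8473482402}$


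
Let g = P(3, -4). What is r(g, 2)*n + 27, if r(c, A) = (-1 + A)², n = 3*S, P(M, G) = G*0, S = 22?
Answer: 93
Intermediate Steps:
P(M, G) = 0
g = 0
n = 66 (n = 3*22 = 66)
r(g, 2)*n + 27 = (-1 + 2)²*66 + 27 = 1²*66 + 27 = 1*66 + 27 = 66 + 27 = 93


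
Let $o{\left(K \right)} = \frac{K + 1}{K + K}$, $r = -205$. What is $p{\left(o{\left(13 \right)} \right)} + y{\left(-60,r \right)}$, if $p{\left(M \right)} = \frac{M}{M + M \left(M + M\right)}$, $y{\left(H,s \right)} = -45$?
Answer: $- \frac{1202}{27} \approx -44.518$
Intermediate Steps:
$o{\left(K \right)} = \frac{1 + K}{2 K}$
$p{\left(M \right)} = \frac{M}{M + 2 M^{2}}$ ($p{\left(M \right)} = \frac{M}{M + M 2 M} = \frac{M}{M + 2 M^{2}}$)
$p{\left(o{\left(13 \right)} \right)} + y{\left(-60,r \right)} = \frac{1}{1 + 2 \frac{1 + 13}{2 \cdot 13}} - 45 = \frac{1}{1 + 2 \cdot \frac{1}{2} \cdot \frac{1}{13} \cdot 14} - 45 = \frac{1}{1 + 2 \cdot \frac{7}{13}} - 45 = \frac{1}{1 + \frac{14}{13}} - 45 = \frac{1}{\frac{27}{13}} - 45 = \frac{13}{27} - 45 = - \frac{1202}{27}$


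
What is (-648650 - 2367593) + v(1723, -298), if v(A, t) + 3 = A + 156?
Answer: -3014367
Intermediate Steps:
v(A, t) = 153 + A (v(A, t) = -3 + (A + 156) = -3 + (156 + A) = 153 + A)
(-648650 - 2367593) + v(1723, -298) = (-648650 - 2367593) + (153 + 1723) = -3016243 + 1876 = -3014367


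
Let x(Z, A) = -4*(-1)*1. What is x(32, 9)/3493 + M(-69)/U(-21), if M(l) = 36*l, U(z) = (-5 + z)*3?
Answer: 1446154/45409 ≈ 31.847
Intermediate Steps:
U(z) = -15 + 3*z
x(Z, A) = 4 (x(Z, A) = 4*1 = 4)
x(32, 9)/3493 + M(-69)/U(-21) = 4/3493 + (36*(-69))/(-15 + 3*(-21)) = 4*(1/3493) - 2484/(-15 - 63) = 4/3493 - 2484/(-78) = 4/3493 - 2484*(-1/78) = 4/3493 + 414/13 = 1446154/45409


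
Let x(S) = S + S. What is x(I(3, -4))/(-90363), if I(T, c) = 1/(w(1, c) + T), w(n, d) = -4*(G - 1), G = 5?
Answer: 2/1174719 ≈ 1.7025e-6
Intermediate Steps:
w(n, d) = -16 (w(n, d) = -4*(5 - 1) = -4*4 = -16)
I(T, c) = 1/(-16 + T)
x(S) = 2*S
x(I(3, -4))/(-90363) = (2/(-16 + 3))/(-90363) = (2/(-13))*(-1/90363) = (2*(-1/13))*(-1/90363) = -2/13*(-1/90363) = 2/1174719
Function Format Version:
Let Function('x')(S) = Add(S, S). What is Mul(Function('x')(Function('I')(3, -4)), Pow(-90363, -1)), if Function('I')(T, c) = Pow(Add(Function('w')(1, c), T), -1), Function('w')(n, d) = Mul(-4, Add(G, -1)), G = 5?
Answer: Rational(2, 1174719) ≈ 1.7025e-6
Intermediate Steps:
Function('w')(n, d) = -16 (Function('w')(n, d) = Mul(-4, Add(5, -1)) = Mul(-4, 4) = -16)
Function('I')(T, c) = Pow(Add(-16, T), -1)
Function('x')(S) = Mul(2, S)
Mul(Function('x')(Function('I')(3, -4)), Pow(-90363, -1)) = Mul(Mul(2, Pow(Add(-16, 3), -1)), Pow(-90363, -1)) = Mul(Mul(2, Pow(-13, -1)), Rational(-1, 90363)) = Mul(Mul(2, Rational(-1, 13)), Rational(-1, 90363)) = Mul(Rational(-2, 13), Rational(-1, 90363)) = Rational(2, 1174719)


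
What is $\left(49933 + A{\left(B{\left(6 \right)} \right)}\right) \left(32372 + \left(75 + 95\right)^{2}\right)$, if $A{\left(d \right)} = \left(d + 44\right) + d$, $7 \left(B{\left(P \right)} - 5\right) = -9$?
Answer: $\frac{21438521352}{7} \approx 3.0626 \cdot 10^{9}$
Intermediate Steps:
$B{\left(P \right)} = \frac{26}{7}$ ($B{\left(P \right)} = 5 + \frac{1}{7} \left(-9\right) = 5 - \frac{9}{7} = \frac{26}{7}$)
$A{\left(d \right)} = 44 + 2 d$ ($A{\left(d \right)} = \left(44 + d\right) + d = 44 + 2 d$)
$\left(49933 + A{\left(B{\left(6 \right)} \right)}\right) \left(32372 + \left(75 + 95\right)^{2}\right) = \left(49933 + \left(44 + 2 \cdot \frac{26}{7}\right)\right) \left(32372 + \left(75 + 95\right)^{2}\right) = \left(49933 + \left(44 + \frac{52}{7}\right)\right) \left(32372 + 170^{2}\right) = \left(49933 + \frac{360}{7}\right) \left(32372 + 28900\right) = \frac{349891}{7} \cdot 61272 = \frac{21438521352}{7}$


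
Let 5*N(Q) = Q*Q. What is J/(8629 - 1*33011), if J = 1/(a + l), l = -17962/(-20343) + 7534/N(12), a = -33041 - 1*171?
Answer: 244116/196116738434551 ≈ 1.2447e-9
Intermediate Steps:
a = -33212 (a = -33041 - 171 = -33212)
N(Q) = Q**2/5 (N(Q) = (Q*Q)/5 = Q**2/5)
l = 128151223/488232 (l = -17962/(-20343) + 7534/(((1/5)*12**2)) = -17962*(-1/20343) + 7534/(((1/5)*144)) = 17962/20343 + 7534/(144/5) = 17962/20343 + 7534*(5/144) = 17962/20343 + 18835/72 = 128151223/488232 ≈ 262.48)
J = -488232/16087009961 (J = 1/(-33212 + 128151223/488232) = 1/(-16087009961/488232) = -488232/16087009961 ≈ -3.0349e-5)
J/(8629 - 1*33011) = -488232/(16087009961*(8629 - 1*33011)) = -488232/(16087009961*(8629 - 33011)) = -488232/16087009961/(-24382) = -488232/16087009961*(-1/24382) = 244116/196116738434551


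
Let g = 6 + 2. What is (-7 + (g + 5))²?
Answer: 36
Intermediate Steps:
g = 8
(-7 + (g + 5))² = (-7 + (8 + 5))² = (-7 + 13)² = 6² = 36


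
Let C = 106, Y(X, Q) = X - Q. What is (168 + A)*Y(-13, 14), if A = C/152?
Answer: -346167/76 ≈ -4554.8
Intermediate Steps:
A = 53/76 (A = 106/152 = 106*(1/152) = 53/76 ≈ 0.69737)
(168 + A)*Y(-13, 14) = (168 + 53/76)*(-13 - 1*14) = 12821*(-13 - 14)/76 = (12821/76)*(-27) = -346167/76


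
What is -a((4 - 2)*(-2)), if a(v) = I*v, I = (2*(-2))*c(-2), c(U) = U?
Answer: 32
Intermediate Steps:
I = 8 (I = (2*(-2))*(-2) = -4*(-2) = 8)
a(v) = 8*v
-a((4 - 2)*(-2)) = -8*(4 - 2)*(-2) = -8*2*(-2) = -8*(-4) = -1*(-32) = 32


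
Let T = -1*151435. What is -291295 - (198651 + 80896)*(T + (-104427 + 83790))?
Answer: 48101920089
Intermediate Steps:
T = -151435
-291295 - (198651 + 80896)*(T + (-104427 + 83790)) = -291295 - (198651 + 80896)*(-151435 + (-104427 + 83790)) = -291295 - 279547*(-151435 - 20637) = -291295 - 279547*(-172072) = -291295 - 1*(-48102211384) = -291295 + 48102211384 = 48101920089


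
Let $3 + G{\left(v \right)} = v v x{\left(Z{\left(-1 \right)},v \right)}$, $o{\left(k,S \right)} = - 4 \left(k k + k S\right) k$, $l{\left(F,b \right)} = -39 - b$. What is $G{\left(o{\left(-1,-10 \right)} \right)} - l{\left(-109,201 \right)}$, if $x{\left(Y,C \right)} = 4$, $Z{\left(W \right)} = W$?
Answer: $7981$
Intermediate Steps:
$o{\left(k,S \right)} = k \left(- 4 k^{2} - 4 S k\right)$ ($o{\left(k,S \right)} = - 4 \left(k^{2} + S k\right) k = \left(- 4 k^{2} - 4 S k\right) k = k \left(- 4 k^{2} - 4 S k\right)$)
$G{\left(v \right)} = -3 + 4 v^{2}$ ($G{\left(v \right)} = -3 + v v 4 = -3 + v^{2} \cdot 4 = -3 + 4 v^{2}$)
$G{\left(o{\left(-1,-10 \right)} \right)} - l{\left(-109,201 \right)} = \left(-3 + 4 \left(4 \left(-1\right)^{2} \left(\left(-1\right) \left(-10\right) - -1\right)\right)^{2}\right) - \left(-39 - 201\right) = \left(-3 + 4 \left(4 \cdot 1 \left(10 + 1\right)\right)^{2}\right) - \left(-39 - 201\right) = \left(-3 + 4 \left(4 \cdot 1 \cdot 11\right)^{2}\right) - -240 = \left(-3 + 4 \cdot 44^{2}\right) + 240 = \left(-3 + 4 \cdot 1936\right) + 240 = \left(-3 + 7744\right) + 240 = 7741 + 240 = 7981$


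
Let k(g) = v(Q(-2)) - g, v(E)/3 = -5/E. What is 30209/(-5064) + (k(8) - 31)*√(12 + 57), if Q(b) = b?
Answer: -30209/5064 - 63*√69/2 ≈ -267.62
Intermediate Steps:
v(E) = -15/E (v(E) = 3*(-5/E) = -15/E)
k(g) = 15/2 - g (k(g) = -15/(-2) - g = -15*(-½) - g = 15/2 - g)
30209/(-5064) + (k(8) - 31)*√(12 + 57) = 30209/(-5064) + ((15/2 - 1*8) - 31)*√(12 + 57) = 30209*(-1/5064) + ((15/2 - 8) - 31)*√69 = -30209/5064 + (-½ - 31)*√69 = -30209/5064 - 63*√69/2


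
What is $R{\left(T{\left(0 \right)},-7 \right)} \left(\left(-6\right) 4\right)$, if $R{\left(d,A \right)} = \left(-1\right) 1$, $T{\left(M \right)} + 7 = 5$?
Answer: $24$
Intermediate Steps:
$T{\left(M \right)} = -2$ ($T{\left(M \right)} = -7 + 5 = -2$)
$R{\left(d,A \right)} = -1$
$R{\left(T{\left(0 \right)},-7 \right)} \left(\left(-6\right) 4\right) = - \left(-6\right) 4 = \left(-1\right) \left(-24\right) = 24$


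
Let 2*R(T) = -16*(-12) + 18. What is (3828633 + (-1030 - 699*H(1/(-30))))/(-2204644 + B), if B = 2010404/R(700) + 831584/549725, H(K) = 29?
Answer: -5496835575/3155309536 ≈ -1.7421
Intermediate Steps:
R(T) = 105 (R(T) = (-16*(-12) + 18)/2 = (192 + 18)/2 = (½)*210 = 105)
B = 110580956/5775 (B = 2010404/105 + 831584/549725 = 2010404*(1/105) + 831584*(1/549725) = 2010404/105 + 416/275 = 110580956/5775 ≈ 19148.)
(3828633 + (-1030 - 699*H(1/(-30))))/(-2204644 + B) = (3828633 + (-1030 - 699*29))/(-2204644 + 110580956/5775) = (3828633 + (-1030 - 20271))/(-12621238144/5775) = (3828633 - 21301)*(-5775/12621238144) = 3807332*(-5775/12621238144) = -5496835575/3155309536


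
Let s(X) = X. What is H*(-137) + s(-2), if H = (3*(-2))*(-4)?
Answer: -3290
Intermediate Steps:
H = 24 (H = -6*(-4) = 24)
H*(-137) + s(-2) = 24*(-137) - 2 = -3288 - 2 = -3290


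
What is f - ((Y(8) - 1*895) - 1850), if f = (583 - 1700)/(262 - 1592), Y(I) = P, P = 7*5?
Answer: 3605417/1330 ≈ 2710.8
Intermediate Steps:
P = 35
Y(I) = 35
f = 1117/1330 (f = -1117/(-1330) = -1117*(-1/1330) = 1117/1330 ≈ 0.83985)
f - ((Y(8) - 1*895) - 1850) = 1117/1330 - ((35 - 1*895) - 1850) = 1117/1330 - ((35 - 895) - 1850) = 1117/1330 - (-860 - 1850) = 1117/1330 - 1*(-2710) = 1117/1330 + 2710 = 3605417/1330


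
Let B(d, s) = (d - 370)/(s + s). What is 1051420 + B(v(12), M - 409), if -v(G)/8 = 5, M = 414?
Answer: 1051379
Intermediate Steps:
v(G) = -40 (v(G) = -8*5 = -40)
B(d, s) = (-370 + d)/(2*s) (B(d, s) = (-370 + d)/((2*s)) = (-370 + d)*(1/(2*s)) = (-370 + d)/(2*s))
1051420 + B(v(12), M - 409) = 1051420 + (-370 - 40)/(2*(414 - 409)) = 1051420 + (½)*(-410)/5 = 1051420 + (½)*(⅕)*(-410) = 1051420 - 41 = 1051379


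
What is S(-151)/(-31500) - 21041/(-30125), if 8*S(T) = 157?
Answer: 42380819/60732000 ≈ 0.69783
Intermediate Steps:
S(T) = 157/8 (S(T) = (1/8)*157 = 157/8)
S(-151)/(-31500) - 21041/(-30125) = (157/8)/(-31500) - 21041/(-30125) = (157/8)*(-1/31500) - 21041*(-1/30125) = -157/252000 + 21041/30125 = 42380819/60732000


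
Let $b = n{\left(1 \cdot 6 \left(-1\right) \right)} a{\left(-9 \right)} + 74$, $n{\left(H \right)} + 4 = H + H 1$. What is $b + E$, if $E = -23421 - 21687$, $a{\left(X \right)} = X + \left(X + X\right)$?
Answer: $-44602$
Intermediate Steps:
$a{\left(X \right)} = 3 X$ ($a{\left(X \right)} = X + 2 X = 3 X$)
$n{\left(H \right)} = -4 + 2 H$ ($n{\left(H \right)} = -4 + \left(H + H 1\right) = -4 + \left(H + H\right) = -4 + 2 H$)
$b = 506$ ($b = \left(-4 + 2 \cdot 1 \cdot 6 \left(-1\right)\right) 3 \left(-9\right) + 74 = \left(-4 + 2 \cdot 6 \left(-1\right)\right) \left(-27\right) + 74 = \left(-4 + 2 \left(-6\right)\right) \left(-27\right) + 74 = \left(-4 - 12\right) \left(-27\right) + 74 = \left(-16\right) \left(-27\right) + 74 = 432 + 74 = 506$)
$E = -45108$
$b + E = 506 - 45108 = -44602$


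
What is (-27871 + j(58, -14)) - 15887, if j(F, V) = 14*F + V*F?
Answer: -43758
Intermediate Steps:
j(F, V) = 14*F + F*V
(-27871 + j(58, -14)) - 15887 = (-27871 + 58*(14 - 14)) - 15887 = (-27871 + 58*0) - 15887 = (-27871 + 0) - 15887 = -27871 - 15887 = -43758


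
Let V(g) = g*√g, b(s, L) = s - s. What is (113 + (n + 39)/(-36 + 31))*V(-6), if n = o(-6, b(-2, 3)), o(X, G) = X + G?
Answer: -3192*I*√6/5 ≈ -1563.8*I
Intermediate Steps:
b(s, L) = 0
o(X, G) = G + X
n = -6 (n = 0 - 6 = -6)
V(g) = g^(3/2)
(113 + (n + 39)/(-36 + 31))*V(-6) = (113 + (-6 + 39)/(-36 + 31))*(-6)^(3/2) = (113 + 33/(-5))*(-6*I*√6) = (113 + 33*(-⅕))*(-6*I*√6) = (113 - 33/5)*(-6*I*√6) = 532*(-6*I*√6)/5 = -3192*I*√6/5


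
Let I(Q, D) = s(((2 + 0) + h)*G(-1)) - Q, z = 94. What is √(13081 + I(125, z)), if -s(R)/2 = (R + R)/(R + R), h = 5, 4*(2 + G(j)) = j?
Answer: √12954 ≈ 113.82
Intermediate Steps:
G(j) = -2 + j/4
s(R) = -2 (s(R) = -2*(R + R)/(R + R) = -2*2*R/(2*R) = -2*2*R*1/(2*R) = -2*1 = -2)
I(Q, D) = -2 - Q
√(13081 + I(125, z)) = √(13081 + (-2 - 1*125)) = √(13081 + (-2 - 125)) = √(13081 - 127) = √12954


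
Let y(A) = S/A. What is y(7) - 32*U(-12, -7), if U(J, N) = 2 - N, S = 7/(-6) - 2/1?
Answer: -12115/42 ≈ -288.45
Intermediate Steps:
S = -19/6 (S = 7*(-1/6) - 2*1 = -7/6 - 2 = -19/6 ≈ -3.1667)
y(A) = -19/(6*A)
y(7) - 32*U(-12, -7) = -19/6/7 - 32*(2 - 1*(-7)) = -19/6*1/7 - 32*(2 + 7) = -19/42 - 32*9 = -19/42 - 288 = -12115/42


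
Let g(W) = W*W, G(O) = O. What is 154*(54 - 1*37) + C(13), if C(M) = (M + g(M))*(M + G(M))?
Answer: 7350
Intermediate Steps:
g(W) = W²
C(M) = 2*M*(M + M²) (C(M) = (M + M²)*(M + M) = (M + M²)*(2*M) = 2*M*(M + M²))
154*(54 - 1*37) + C(13) = 154*(54 - 1*37) + 2*13²*(1 + 13) = 154*(54 - 37) + 2*169*14 = 154*17 + 4732 = 2618 + 4732 = 7350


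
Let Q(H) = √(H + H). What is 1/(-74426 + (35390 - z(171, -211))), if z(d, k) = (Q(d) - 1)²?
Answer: -39379/1550704273 - 6*√38/1550704273 ≈ -2.5418e-5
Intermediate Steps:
Q(H) = √2*√H (Q(H) = √(2*H) = √2*√H)
z(d, k) = (-1 + √2*√d)² (z(d, k) = (√2*√d - 1)² = (-1 + √2*√d)²)
1/(-74426 + (35390 - z(171, -211))) = 1/(-74426 + (35390 - (-1 + √2*√171)²)) = 1/(-74426 + (35390 - (-1 + √2*(3*√19))²)) = 1/(-74426 + (35390 - (-1 + 3*√38)²)) = 1/(-39036 - (-1 + 3*√38)²)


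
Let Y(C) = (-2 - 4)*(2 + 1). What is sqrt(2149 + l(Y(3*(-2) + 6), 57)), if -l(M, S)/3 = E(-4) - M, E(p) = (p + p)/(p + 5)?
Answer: sqrt(2119) ≈ 46.033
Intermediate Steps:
Y(C) = -18 (Y(C) = -6*3 = -18)
E(p) = 2*p/(5 + p) (E(p) = (2*p)/(5 + p) = 2*p/(5 + p))
l(M, S) = 24 + 3*M (l(M, S) = -3*(2*(-4)/(5 - 4) - M) = -3*(2*(-4)/1 - M) = -3*(2*(-4)*1 - M) = -3*(-8 - M) = 24 + 3*M)
sqrt(2149 + l(Y(3*(-2) + 6), 57)) = sqrt(2149 + (24 + 3*(-18))) = sqrt(2149 + (24 - 54)) = sqrt(2149 - 30) = sqrt(2119)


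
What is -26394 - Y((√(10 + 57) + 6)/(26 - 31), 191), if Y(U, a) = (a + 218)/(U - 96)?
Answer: -6231394956/236129 - 2045*√67/236129 ≈ -26390.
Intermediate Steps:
Y(U, a) = (218 + a)/(-96 + U)
-26394 - Y((√(10 + 57) + 6)/(26 - 31), 191) = -26394 - (218 + 191)/(-96 + (√(10 + 57) + 6)/(26 - 31)) = -26394 - 409/(-96 + (√67 + 6)/(-5)) = -26394 - 409/(-96 + (6 + √67)*(-⅕)) = -26394 - 409/(-96 + (-6/5 - √67/5)) = -26394 - 409/(-486/5 - √67/5)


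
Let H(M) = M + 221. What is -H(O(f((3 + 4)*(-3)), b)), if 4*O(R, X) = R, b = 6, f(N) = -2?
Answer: -441/2 ≈ -220.50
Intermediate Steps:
O(R, X) = R/4
H(M) = 221 + M
-H(O(f((3 + 4)*(-3)), b)) = -(221 + (¼)*(-2)) = -(221 - ½) = -1*441/2 = -441/2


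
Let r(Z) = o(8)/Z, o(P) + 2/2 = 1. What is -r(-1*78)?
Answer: 0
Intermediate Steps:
o(P) = 0 (o(P) = -1 + 1 = 0)
r(Z) = 0 (r(Z) = 0/Z = 0)
-r(-1*78) = -1*0 = 0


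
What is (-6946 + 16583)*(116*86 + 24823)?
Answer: 335357963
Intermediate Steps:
(-6946 + 16583)*(116*86 + 24823) = 9637*(9976 + 24823) = 9637*34799 = 335357963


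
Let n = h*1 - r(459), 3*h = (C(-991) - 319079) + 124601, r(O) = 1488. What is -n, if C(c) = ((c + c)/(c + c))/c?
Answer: 197151523/2973 ≈ 66314.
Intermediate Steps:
C(c) = 1/c (C(c) = ((2*c)/((2*c)))/c = ((2*c)*(1/(2*c)))/c = 1/c)
h = -192727699/2973 (h = ((1/(-991) - 319079) + 124601)/3 = ((-1/991 - 319079) + 124601)/3 = (-316207290/991 + 124601)/3 = (⅓)*(-192727699/991) = -192727699/2973 ≈ -64826.)
n = -197151523/2973 (n = -192727699/2973*1 - 1*1488 = -192727699/2973 - 1488 = -197151523/2973 ≈ -66314.)
-n = -1*(-197151523/2973) = 197151523/2973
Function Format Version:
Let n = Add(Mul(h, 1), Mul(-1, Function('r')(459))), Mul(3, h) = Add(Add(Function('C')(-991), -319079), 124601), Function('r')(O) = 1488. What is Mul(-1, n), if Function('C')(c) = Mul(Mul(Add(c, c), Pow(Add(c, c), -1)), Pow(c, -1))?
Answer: Rational(197151523, 2973) ≈ 66314.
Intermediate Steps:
Function('C')(c) = Pow(c, -1) (Function('C')(c) = Mul(Mul(Mul(2, c), Pow(Mul(2, c), -1)), Pow(c, -1)) = Mul(Mul(Mul(2, c), Mul(Rational(1, 2), Pow(c, -1))), Pow(c, -1)) = Mul(1, Pow(c, -1)) = Pow(c, -1))
h = Rational(-192727699, 2973) (h = Mul(Rational(1, 3), Add(Add(Pow(-991, -1), -319079), 124601)) = Mul(Rational(1, 3), Add(Add(Rational(-1, 991), -319079), 124601)) = Mul(Rational(1, 3), Add(Rational(-316207290, 991), 124601)) = Mul(Rational(1, 3), Rational(-192727699, 991)) = Rational(-192727699, 2973) ≈ -64826.)
n = Rational(-197151523, 2973) (n = Add(Mul(Rational(-192727699, 2973), 1), Mul(-1, 1488)) = Add(Rational(-192727699, 2973), -1488) = Rational(-197151523, 2973) ≈ -66314.)
Mul(-1, n) = Mul(-1, Rational(-197151523, 2973)) = Rational(197151523, 2973)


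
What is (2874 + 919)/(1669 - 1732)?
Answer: -3793/63 ≈ -60.206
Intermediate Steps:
(2874 + 919)/(1669 - 1732) = 3793/(-63) = 3793*(-1/63) = -3793/63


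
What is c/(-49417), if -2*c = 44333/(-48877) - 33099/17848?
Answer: -2409035207/86218501692464 ≈ -2.7941e-5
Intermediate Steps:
c = 2409035207/1744713392 (c = -(44333/(-48877) - 33099/17848)/2 = -(44333*(-1/48877) - 33099*1/17848)/2 = -(-44333/48877 - 33099/17848)/2 = -½*(-2409035207/872356696) = 2409035207/1744713392 ≈ 1.3808)
c/(-49417) = (2409035207/1744713392)/(-49417) = (2409035207/1744713392)*(-1/49417) = -2409035207/86218501692464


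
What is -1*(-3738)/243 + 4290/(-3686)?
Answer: 2122633/149283 ≈ 14.219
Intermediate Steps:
-1*(-3738)/243 + 4290/(-3686) = 3738*(1/243) + 4290*(-1/3686) = 1246/81 - 2145/1843 = 2122633/149283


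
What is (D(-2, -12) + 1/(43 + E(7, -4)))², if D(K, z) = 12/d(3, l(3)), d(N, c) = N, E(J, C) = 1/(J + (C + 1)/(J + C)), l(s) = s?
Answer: 1085764/67081 ≈ 16.186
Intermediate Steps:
E(J, C) = 1/(J + (1 + C)/(C + J))
D(K, z) = 4 (D(K, z) = 12/3 = 12*(⅓) = 4)
(D(-2, -12) + 1/(43 + E(7, -4)))² = (4 + 1/(43 + (-4 + 7)/(1 - 4 + 7² - 4*7)))² = (4 + 1/(43 + 3/(1 - 4 + 49 - 28)))² = (4 + 1/(43 + 3/18))² = (4 + 1/(43 + (1/18)*3))² = (4 + 1/(43 + ⅙))² = (4 + 1/(259/6))² = (4 + 6/259)² = (1042/259)² = 1085764/67081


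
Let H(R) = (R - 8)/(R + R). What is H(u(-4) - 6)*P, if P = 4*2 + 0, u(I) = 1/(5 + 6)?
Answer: 612/65 ≈ 9.4154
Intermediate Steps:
u(I) = 1/11
P = 8 (P = 8 + 0 = 8)
H(R) = (-8 + R)/(2*R) (H(R) = (-8 + R)/((2*R)) = (-8 + R)*(1/(2*R)) = (-8 + R)/(2*R))
H(u(-4) - 6)*P = ((-8 + (1/11 - 6))/(2*(1/11 - 6)))*8 = ((-8 - 65/11)/(2*(-65/11)))*8 = ((1/2)*(-11/65)*(-153/11))*8 = (153/130)*8 = 612/65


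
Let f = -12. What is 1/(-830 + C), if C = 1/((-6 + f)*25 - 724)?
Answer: -1174/974421 ≈ -0.0012048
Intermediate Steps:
C = -1/1174 (C = 1/((-6 - 12)*25 - 724) = 1/(-18*25 - 724) = 1/(-450 - 724) = 1/(-1174) = -1/1174 ≈ -0.00085179)
1/(-830 + C) = 1/(-830 - 1/1174) = 1/(-974421/1174) = -1174/974421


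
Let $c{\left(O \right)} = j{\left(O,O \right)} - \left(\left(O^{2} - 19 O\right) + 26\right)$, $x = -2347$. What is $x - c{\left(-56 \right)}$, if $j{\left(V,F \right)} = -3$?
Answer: $1882$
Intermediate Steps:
$c{\left(O \right)} = -29 - O^{2} + 19 O$ ($c{\left(O \right)} = -3 - \left(\left(O^{2} - 19 O\right) + 26\right) = -3 - \left(26 + O^{2} - 19 O\right) = -29 - O^{2} + 19 O$)
$x - c{\left(-56 \right)} = -2347 - \left(-29 - \left(-56\right)^{2} + 19 \left(-56\right)\right) = -2347 - \left(-29 - 3136 - 1064\right) = -2347 - -4229 = -2347 + 4229 = 1882$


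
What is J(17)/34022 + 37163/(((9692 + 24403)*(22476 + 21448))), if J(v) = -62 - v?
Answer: -58522577017/25475482736580 ≈ -0.0022972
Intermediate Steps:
J(17)/34022 + 37163/(((9692 + 24403)*(22476 + 21448))) = (-62 - 1*17)/34022 + 37163/(((9692 + 24403)*(22476 + 21448))) = (-62 - 17)*(1/34022) + 37163/((34095*43924)) = -79*1/34022 + 37163/1497588780 = -79/34022 + 37163*(1/1497588780) = -79/34022 + 37163/1497588780 = -58522577017/25475482736580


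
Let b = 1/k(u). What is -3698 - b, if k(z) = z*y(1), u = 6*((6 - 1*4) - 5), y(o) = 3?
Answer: -199691/54 ≈ -3698.0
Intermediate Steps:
u = -18 (u = 6*((6 - 4) - 5) = 6*(2 - 5) = 6*(-3) = -18)
k(z) = 3*z (k(z) = z*3 = 3*z)
b = -1/54 (b = 1/(3*(-18)) = 1/(-54) = -1/54 ≈ -0.018519)
-3698 - b = -3698 - 1*(-1/54) = -3698 + 1/54 = -199691/54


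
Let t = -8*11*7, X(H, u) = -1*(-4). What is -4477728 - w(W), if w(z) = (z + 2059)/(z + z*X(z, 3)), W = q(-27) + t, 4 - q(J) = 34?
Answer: -14463060027/3230 ≈ -4.4777e+6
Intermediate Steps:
q(J) = -30 (q(J) = 4 - 1*34 = 4 - 34 = -30)
X(H, u) = 4
t = -616 (t = -88*7 = -616)
W = -646 (W = -30 - 616 = -646)
w(z) = (2059 + z)/(5*z) (w(z) = (z + 2059)/(z + z*4) = (2059 + z)/(z + 4*z) = (2059 + z)/((5*z)) = (2059 + z)*(1/(5*z)) = (2059 + z)/(5*z))
-4477728 - w(W) = -4477728 - (2059 - 646)/(5*(-646)) = -4477728 - (-1)*1413/(5*646) = -4477728 - 1*(-1413/3230) = -4477728 + 1413/3230 = -14463060027/3230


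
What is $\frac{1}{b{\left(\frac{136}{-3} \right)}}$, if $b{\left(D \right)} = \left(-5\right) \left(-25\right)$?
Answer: $\frac{1}{125} \approx 0.008$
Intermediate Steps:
$b{\left(D \right)} = 125$
$\frac{1}{b{\left(\frac{136}{-3} \right)}} = \frac{1}{125}$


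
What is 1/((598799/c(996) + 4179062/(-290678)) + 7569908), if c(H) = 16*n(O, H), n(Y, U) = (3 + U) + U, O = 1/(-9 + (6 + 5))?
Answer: 4639220880/35118495584297381 ≈ 1.3210e-7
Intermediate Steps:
O = ½ (O = 1/(-9 + 11) = 1/2 = ½ ≈ 0.50000)
n(Y, U) = 3 + 2*U
c(H) = 48 + 32*H (c(H) = 16*(3 + 2*H) = 48 + 32*H)
1/((598799/c(996) + 4179062/(-290678)) + 7569908) = 1/((598799/(48 + 32*996) + 4179062/(-290678)) + 7569908) = 1/((598799/(48 + 31872) + 4179062*(-1/290678)) + 7569908) = 1/((598799/31920 - 2089531/145339) + 7569908) = 1/(20331018341/4639220880 + 7569908) = 1/(35118495584297381/4639220880) = 4639220880/35118495584297381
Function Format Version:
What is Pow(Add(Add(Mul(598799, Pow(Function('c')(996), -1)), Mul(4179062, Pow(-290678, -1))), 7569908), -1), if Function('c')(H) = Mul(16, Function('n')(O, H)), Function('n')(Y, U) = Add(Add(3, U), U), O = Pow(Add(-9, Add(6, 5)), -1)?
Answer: Rational(4639220880, 35118495584297381) ≈ 1.3210e-7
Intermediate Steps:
O = Rational(1, 2) (O = Pow(Add(-9, 11), -1) = Pow(2, -1) = Rational(1, 2) ≈ 0.50000)
Function('n')(Y, U) = Add(3, Mul(2, U))
Function('c')(H) = Add(48, Mul(32, H)) (Function('c')(H) = Mul(16, Add(3, Mul(2, H))) = Add(48, Mul(32, H)))
Pow(Add(Add(Mul(598799, Pow(Function('c')(996), -1)), Mul(4179062, Pow(-290678, -1))), 7569908), -1) = Pow(Add(Add(Mul(598799, Pow(Add(48, Mul(32, 996)), -1)), Mul(4179062, Pow(-290678, -1))), 7569908), -1) = Pow(Add(Add(Mul(598799, Pow(Add(48, 31872), -1)), Mul(4179062, Rational(-1, 290678))), 7569908), -1) = Pow(Add(Add(Mul(598799, Pow(31920, -1)), Rational(-2089531, 145339)), 7569908), -1) = Pow(Add(Add(Mul(598799, Rational(1, 31920)), Rational(-2089531, 145339)), 7569908), -1) = Pow(Add(Add(Rational(598799, 31920), Rational(-2089531, 145339)), 7569908), -1) = Pow(Add(Rational(20331018341, 4639220880), 7569908), -1) = Pow(Rational(35118495584297381, 4639220880), -1) = Rational(4639220880, 35118495584297381)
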